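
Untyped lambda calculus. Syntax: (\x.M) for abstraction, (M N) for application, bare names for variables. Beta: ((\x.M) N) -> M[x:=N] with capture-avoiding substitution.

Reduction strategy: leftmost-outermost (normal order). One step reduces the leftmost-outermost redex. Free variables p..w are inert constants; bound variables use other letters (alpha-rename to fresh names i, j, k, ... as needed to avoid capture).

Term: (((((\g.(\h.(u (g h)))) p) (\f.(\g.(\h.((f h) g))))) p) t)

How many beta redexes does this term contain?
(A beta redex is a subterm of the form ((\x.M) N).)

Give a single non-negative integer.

Term: (((((\g.(\h.(u (g h)))) p) (\f.(\g.(\h.((f h) g))))) p) t)
  Redex: ((\g.(\h.(u (g h)))) p)
Total redexes: 1

Answer: 1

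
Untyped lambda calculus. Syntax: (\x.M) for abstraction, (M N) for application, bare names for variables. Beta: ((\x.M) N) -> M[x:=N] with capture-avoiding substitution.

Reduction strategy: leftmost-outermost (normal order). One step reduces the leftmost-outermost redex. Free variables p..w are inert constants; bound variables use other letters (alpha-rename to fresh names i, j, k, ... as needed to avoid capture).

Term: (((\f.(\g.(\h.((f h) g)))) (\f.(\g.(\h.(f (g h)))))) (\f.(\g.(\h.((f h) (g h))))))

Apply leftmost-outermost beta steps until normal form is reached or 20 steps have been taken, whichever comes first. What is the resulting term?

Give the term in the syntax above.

Answer: (\h.(\i.(h (\g.(\h.((i h) (g h)))))))

Derivation:
Step 0: (((\f.(\g.(\h.((f h) g)))) (\f.(\g.(\h.(f (g h)))))) (\f.(\g.(\h.((f h) (g h))))))
Step 1: ((\g.(\h.(((\f.(\g.(\h.(f (g h))))) h) g))) (\f.(\g.(\h.((f h) (g h))))))
Step 2: (\h.(((\f.(\g.(\h.(f (g h))))) h) (\f.(\g.(\h.((f h) (g h)))))))
Step 3: (\h.((\g.(\i.(h (g i)))) (\f.(\g.(\h.((f h) (g h)))))))
Step 4: (\h.(\i.(h ((\f.(\g.(\h.((f h) (g h))))) i))))
Step 5: (\h.(\i.(h (\g.(\h.((i h) (g h)))))))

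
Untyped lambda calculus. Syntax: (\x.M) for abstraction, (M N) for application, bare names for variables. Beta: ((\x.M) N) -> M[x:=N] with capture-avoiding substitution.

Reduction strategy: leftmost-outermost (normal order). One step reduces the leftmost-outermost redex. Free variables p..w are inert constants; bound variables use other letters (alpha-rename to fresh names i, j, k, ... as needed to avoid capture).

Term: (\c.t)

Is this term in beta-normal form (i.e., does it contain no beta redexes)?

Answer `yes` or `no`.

Term: (\c.t)
No beta redexes found.

Answer: yes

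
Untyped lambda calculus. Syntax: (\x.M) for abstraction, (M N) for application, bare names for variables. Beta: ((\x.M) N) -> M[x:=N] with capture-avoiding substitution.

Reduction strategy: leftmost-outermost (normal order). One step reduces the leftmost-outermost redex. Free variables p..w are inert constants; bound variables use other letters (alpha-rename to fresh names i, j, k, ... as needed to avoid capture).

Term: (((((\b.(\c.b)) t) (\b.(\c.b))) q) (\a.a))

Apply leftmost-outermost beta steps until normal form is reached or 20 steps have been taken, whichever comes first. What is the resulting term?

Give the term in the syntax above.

Answer: ((t q) (\a.a))

Derivation:
Step 0: (((((\b.(\c.b)) t) (\b.(\c.b))) q) (\a.a))
Step 1: ((((\c.t) (\b.(\c.b))) q) (\a.a))
Step 2: ((t q) (\a.a))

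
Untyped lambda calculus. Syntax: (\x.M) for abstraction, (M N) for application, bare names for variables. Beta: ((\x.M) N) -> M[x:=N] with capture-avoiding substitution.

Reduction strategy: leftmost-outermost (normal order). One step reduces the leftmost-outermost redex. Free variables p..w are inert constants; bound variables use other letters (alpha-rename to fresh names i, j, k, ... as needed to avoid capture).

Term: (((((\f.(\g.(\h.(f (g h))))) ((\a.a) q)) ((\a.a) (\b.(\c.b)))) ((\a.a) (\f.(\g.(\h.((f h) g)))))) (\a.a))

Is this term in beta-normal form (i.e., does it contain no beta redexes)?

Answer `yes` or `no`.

Answer: no

Derivation:
Term: (((((\f.(\g.(\h.(f (g h))))) ((\a.a) q)) ((\a.a) (\b.(\c.b)))) ((\a.a) (\f.(\g.(\h.((f h) g)))))) (\a.a))
Found 4 beta redex(es).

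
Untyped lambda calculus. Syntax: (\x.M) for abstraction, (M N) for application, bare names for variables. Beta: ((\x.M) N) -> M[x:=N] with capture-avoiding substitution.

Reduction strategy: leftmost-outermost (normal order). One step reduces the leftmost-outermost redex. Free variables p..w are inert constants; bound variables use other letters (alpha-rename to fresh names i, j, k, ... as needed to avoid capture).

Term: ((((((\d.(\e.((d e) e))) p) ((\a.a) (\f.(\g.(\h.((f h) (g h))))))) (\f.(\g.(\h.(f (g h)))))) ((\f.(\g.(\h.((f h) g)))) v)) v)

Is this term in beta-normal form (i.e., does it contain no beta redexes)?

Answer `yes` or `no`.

Answer: no

Derivation:
Term: ((((((\d.(\e.((d e) e))) p) ((\a.a) (\f.(\g.(\h.((f h) (g h))))))) (\f.(\g.(\h.(f (g h)))))) ((\f.(\g.(\h.((f h) g)))) v)) v)
Found 3 beta redex(es).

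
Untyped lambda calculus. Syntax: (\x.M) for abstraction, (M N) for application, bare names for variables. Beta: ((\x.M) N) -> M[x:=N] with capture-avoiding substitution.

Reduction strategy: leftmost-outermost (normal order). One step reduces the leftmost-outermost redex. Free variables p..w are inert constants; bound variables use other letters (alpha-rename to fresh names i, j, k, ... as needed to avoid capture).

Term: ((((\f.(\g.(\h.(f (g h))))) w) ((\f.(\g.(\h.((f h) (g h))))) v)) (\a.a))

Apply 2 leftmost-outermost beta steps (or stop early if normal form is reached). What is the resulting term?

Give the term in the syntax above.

Step 0: ((((\f.(\g.(\h.(f (g h))))) w) ((\f.(\g.(\h.((f h) (g h))))) v)) (\a.a))
Step 1: (((\g.(\h.(w (g h)))) ((\f.(\g.(\h.((f h) (g h))))) v)) (\a.a))
Step 2: ((\h.(w (((\f.(\g.(\h.((f h) (g h))))) v) h))) (\a.a))

Answer: ((\h.(w (((\f.(\g.(\h.((f h) (g h))))) v) h))) (\a.a))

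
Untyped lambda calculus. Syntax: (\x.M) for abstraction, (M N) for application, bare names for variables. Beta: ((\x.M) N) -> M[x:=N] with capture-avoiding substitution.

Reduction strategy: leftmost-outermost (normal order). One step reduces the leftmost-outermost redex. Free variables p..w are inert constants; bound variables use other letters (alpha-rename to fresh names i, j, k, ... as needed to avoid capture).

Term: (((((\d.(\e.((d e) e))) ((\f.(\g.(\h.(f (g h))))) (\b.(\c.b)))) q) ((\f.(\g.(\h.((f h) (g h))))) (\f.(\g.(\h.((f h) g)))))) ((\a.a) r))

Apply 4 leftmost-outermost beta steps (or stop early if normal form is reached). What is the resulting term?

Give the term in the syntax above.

Answer: ((((\h.((\b.(\c.b)) (q h))) q) ((\f.(\g.(\h.((f h) (g h))))) (\f.(\g.(\h.((f h) g)))))) ((\a.a) r))

Derivation:
Step 0: (((((\d.(\e.((d e) e))) ((\f.(\g.(\h.(f (g h))))) (\b.(\c.b)))) q) ((\f.(\g.(\h.((f h) (g h))))) (\f.(\g.(\h.((f h) g)))))) ((\a.a) r))
Step 1: ((((\e.((((\f.(\g.(\h.(f (g h))))) (\b.(\c.b))) e) e)) q) ((\f.(\g.(\h.((f h) (g h))))) (\f.(\g.(\h.((f h) g)))))) ((\a.a) r))
Step 2: ((((((\f.(\g.(\h.(f (g h))))) (\b.(\c.b))) q) q) ((\f.(\g.(\h.((f h) (g h))))) (\f.(\g.(\h.((f h) g)))))) ((\a.a) r))
Step 3: (((((\g.(\h.((\b.(\c.b)) (g h)))) q) q) ((\f.(\g.(\h.((f h) (g h))))) (\f.(\g.(\h.((f h) g)))))) ((\a.a) r))
Step 4: ((((\h.((\b.(\c.b)) (q h))) q) ((\f.(\g.(\h.((f h) (g h))))) (\f.(\g.(\h.((f h) g)))))) ((\a.a) r))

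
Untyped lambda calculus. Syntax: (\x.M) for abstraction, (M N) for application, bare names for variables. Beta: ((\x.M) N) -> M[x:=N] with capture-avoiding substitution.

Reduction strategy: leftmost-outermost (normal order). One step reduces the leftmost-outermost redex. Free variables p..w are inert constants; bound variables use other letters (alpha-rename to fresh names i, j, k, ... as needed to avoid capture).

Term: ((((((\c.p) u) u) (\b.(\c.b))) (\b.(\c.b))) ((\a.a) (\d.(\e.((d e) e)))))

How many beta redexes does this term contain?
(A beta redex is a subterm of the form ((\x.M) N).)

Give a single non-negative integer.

Answer: 2

Derivation:
Term: ((((((\c.p) u) u) (\b.(\c.b))) (\b.(\c.b))) ((\a.a) (\d.(\e.((d e) e)))))
  Redex: ((\c.p) u)
  Redex: ((\a.a) (\d.(\e.((d e) e))))
Total redexes: 2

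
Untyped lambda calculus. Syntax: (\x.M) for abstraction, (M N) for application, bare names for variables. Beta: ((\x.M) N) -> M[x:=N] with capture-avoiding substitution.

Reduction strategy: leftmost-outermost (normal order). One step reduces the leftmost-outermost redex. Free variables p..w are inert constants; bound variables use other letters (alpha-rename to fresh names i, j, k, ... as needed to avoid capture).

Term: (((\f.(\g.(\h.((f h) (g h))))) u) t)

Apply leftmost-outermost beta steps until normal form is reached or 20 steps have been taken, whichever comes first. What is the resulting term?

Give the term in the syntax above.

Step 0: (((\f.(\g.(\h.((f h) (g h))))) u) t)
Step 1: ((\g.(\h.((u h) (g h)))) t)
Step 2: (\h.((u h) (t h)))

Answer: (\h.((u h) (t h)))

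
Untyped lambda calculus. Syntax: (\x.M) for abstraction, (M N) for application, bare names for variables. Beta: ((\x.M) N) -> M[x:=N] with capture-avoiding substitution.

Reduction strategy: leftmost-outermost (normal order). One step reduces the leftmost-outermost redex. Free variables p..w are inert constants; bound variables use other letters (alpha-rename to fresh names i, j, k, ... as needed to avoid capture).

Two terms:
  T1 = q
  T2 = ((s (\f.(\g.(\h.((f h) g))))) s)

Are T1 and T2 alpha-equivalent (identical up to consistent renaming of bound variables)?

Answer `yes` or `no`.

Answer: no

Derivation:
Term 1: q
Term 2: ((s (\f.(\g.(\h.((f h) g))))) s)
Alpha-equivalence: compare structure up to binder renaming.
Result: False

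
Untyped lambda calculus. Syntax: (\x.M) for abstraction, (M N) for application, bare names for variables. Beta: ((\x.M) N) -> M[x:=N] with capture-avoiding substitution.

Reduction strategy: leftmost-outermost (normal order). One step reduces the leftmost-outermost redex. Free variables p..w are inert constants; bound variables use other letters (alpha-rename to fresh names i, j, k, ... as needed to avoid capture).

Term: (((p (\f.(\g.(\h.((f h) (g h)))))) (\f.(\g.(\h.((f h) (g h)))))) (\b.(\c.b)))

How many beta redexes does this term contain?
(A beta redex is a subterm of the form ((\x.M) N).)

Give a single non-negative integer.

Answer: 0

Derivation:
Term: (((p (\f.(\g.(\h.((f h) (g h)))))) (\f.(\g.(\h.((f h) (g h)))))) (\b.(\c.b)))
  (no redexes)
Total redexes: 0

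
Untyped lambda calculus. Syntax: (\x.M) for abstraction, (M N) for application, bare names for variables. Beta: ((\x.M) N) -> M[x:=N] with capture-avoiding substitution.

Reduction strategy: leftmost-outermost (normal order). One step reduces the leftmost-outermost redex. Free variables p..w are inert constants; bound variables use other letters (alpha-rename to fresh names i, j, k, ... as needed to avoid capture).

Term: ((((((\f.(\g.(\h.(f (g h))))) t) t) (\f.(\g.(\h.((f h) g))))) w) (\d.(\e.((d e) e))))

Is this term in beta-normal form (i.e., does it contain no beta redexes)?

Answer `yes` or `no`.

Term: ((((((\f.(\g.(\h.(f (g h))))) t) t) (\f.(\g.(\h.((f h) g))))) w) (\d.(\e.((d e) e))))
Found 1 beta redex(es).

Answer: no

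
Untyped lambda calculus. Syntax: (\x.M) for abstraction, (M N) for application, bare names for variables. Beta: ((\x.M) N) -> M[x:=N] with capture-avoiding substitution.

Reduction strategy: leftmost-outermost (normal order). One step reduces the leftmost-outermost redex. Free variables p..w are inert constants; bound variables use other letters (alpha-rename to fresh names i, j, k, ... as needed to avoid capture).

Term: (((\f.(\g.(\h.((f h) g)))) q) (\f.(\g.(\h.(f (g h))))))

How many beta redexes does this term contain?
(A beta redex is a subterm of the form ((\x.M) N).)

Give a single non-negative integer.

Answer: 1

Derivation:
Term: (((\f.(\g.(\h.((f h) g)))) q) (\f.(\g.(\h.(f (g h))))))
  Redex: ((\f.(\g.(\h.((f h) g)))) q)
Total redexes: 1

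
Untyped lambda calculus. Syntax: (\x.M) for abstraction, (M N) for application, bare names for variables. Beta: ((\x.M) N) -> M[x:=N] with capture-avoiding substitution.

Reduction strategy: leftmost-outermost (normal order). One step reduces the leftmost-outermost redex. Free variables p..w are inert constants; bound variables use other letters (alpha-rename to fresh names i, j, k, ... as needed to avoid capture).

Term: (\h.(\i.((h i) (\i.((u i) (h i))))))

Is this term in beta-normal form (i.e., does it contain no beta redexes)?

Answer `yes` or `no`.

Answer: yes

Derivation:
Term: (\h.(\i.((h i) (\i.((u i) (h i))))))
No beta redexes found.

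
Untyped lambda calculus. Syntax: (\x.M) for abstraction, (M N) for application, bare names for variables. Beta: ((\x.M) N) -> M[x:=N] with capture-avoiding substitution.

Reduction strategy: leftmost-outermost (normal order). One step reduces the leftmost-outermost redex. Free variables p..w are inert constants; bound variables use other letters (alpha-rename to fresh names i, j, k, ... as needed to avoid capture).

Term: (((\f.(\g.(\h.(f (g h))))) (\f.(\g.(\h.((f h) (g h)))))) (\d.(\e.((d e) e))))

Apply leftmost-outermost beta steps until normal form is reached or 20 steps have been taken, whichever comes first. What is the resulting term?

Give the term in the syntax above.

Answer: (\h.(\g.(\i.(((h i) i) (g i)))))

Derivation:
Step 0: (((\f.(\g.(\h.(f (g h))))) (\f.(\g.(\h.((f h) (g h)))))) (\d.(\e.((d e) e))))
Step 1: ((\g.(\h.((\f.(\g.(\h.((f h) (g h))))) (g h)))) (\d.(\e.((d e) e))))
Step 2: (\h.((\f.(\g.(\h.((f h) (g h))))) ((\d.(\e.((d e) e))) h)))
Step 3: (\h.(\g.(\i.((((\d.(\e.((d e) e))) h) i) (g i)))))
Step 4: (\h.(\g.(\i.(((\e.((h e) e)) i) (g i)))))
Step 5: (\h.(\g.(\i.(((h i) i) (g i)))))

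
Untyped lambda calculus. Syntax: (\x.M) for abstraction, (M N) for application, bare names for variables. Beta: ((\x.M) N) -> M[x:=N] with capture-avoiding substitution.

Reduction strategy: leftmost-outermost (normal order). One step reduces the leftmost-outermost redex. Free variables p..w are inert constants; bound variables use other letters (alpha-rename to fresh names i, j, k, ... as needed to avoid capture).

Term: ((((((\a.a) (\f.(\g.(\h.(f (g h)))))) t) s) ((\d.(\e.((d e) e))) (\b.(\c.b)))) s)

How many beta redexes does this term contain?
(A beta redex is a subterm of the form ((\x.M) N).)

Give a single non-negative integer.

Answer: 2

Derivation:
Term: ((((((\a.a) (\f.(\g.(\h.(f (g h)))))) t) s) ((\d.(\e.((d e) e))) (\b.(\c.b)))) s)
  Redex: ((\a.a) (\f.(\g.(\h.(f (g h))))))
  Redex: ((\d.(\e.((d e) e))) (\b.(\c.b)))
Total redexes: 2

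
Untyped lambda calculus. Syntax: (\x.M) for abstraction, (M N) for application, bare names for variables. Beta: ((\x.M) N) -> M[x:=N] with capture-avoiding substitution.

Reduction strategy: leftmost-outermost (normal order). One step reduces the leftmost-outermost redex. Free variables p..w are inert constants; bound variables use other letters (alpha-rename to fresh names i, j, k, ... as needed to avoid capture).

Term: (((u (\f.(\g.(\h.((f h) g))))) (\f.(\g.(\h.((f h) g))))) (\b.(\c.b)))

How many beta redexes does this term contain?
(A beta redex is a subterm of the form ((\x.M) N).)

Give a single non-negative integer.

Answer: 0

Derivation:
Term: (((u (\f.(\g.(\h.((f h) g))))) (\f.(\g.(\h.((f h) g))))) (\b.(\c.b)))
  (no redexes)
Total redexes: 0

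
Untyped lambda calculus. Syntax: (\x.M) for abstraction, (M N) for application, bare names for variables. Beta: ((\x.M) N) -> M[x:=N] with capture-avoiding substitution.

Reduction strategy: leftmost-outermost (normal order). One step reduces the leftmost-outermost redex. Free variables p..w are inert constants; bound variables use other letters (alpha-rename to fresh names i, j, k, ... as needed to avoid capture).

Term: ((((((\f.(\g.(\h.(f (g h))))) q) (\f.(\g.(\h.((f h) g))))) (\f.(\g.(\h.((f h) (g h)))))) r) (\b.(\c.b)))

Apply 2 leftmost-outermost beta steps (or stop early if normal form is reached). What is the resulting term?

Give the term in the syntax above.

Step 0: ((((((\f.(\g.(\h.(f (g h))))) q) (\f.(\g.(\h.((f h) g))))) (\f.(\g.(\h.((f h) (g h)))))) r) (\b.(\c.b)))
Step 1: (((((\g.(\h.(q (g h)))) (\f.(\g.(\h.((f h) g))))) (\f.(\g.(\h.((f h) (g h)))))) r) (\b.(\c.b)))
Step 2: ((((\h.(q ((\f.(\g.(\h.((f h) g)))) h))) (\f.(\g.(\h.((f h) (g h)))))) r) (\b.(\c.b)))

Answer: ((((\h.(q ((\f.(\g.(\h.((f h) g)))) h))) (\f.(\g.(\h.((f h) (g h)))))) r) (\b.(\c.b)))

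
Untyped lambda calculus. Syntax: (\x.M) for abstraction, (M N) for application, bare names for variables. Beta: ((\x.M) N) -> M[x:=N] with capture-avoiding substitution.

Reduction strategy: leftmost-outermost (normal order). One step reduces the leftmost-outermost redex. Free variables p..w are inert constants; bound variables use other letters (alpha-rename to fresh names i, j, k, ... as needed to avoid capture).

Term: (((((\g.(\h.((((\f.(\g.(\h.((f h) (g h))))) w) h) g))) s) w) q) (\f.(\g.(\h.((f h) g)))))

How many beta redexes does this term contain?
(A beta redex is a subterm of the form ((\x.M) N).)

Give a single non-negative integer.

Term: (((((\g.(\h.((((\f.(\g.(\h.((f h) (g h))))) w) h) g))) s) w) q) (\f.(\g.(\h.((f h) g)))))
  Redex: ((\g.(\h.((((\f.(\g.(\h.((f h) (g h))))) w) h) g))) s)
  Redex: ((\f.(\g.(\h.((f h) (g h))))) w)
Total redexes: 2

Answer: 2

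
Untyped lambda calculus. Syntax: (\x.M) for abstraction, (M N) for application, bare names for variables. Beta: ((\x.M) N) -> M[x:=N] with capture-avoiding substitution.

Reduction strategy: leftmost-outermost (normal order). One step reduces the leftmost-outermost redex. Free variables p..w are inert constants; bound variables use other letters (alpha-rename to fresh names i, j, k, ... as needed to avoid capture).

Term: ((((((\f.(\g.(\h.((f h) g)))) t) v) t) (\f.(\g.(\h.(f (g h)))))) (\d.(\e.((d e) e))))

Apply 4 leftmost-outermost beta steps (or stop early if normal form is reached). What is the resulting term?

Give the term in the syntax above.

Answer: ((((t t) v) (\f.(\g.(\h.(f (g h)))))) (\d.(\e.((d e) e))))

Derivation:
Step 0: ((((((\f.(\g.(\h.((f h) g)))) t) v) t) (\f.(\g.(\h.(f (g h)))))) (\d.(\e.((d e) e))))
Step 1: (((((\g.(\h.((t h) g))) v) t) (\f.(\g.(\h.(f (g h)))))) (\d.(\e.((d e) e))))
Step 2: ((((\h.((t h) v)) t) (\f.(\g.(\h.(f (g h)))))) (\d.(\e.((d e) e))))
Step 3: ((((t t) v) (\f.(\g.(\h.(f (g h)))))) (\d.(\e.((d e) e))))
Step 4: (normal form reached)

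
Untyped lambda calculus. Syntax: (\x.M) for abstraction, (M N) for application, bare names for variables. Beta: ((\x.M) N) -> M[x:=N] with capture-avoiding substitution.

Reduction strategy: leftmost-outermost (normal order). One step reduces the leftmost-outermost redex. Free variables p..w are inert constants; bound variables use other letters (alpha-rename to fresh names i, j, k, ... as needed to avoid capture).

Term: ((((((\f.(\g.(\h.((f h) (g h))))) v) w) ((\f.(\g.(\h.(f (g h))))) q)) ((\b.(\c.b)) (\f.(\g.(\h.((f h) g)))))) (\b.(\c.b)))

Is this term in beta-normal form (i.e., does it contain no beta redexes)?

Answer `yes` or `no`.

Answer: no

Derivation:
Term: ((((((\f.(\g.(\h.((f h) (g h))))) v) w) ((\f.(\g.(\h.(f (g h))))) q)) ((\b.(\c.b)) (\f.(\g.(\h.((f h) g)))))) (\b.(\c.b)))
Found 3 beta redex(es).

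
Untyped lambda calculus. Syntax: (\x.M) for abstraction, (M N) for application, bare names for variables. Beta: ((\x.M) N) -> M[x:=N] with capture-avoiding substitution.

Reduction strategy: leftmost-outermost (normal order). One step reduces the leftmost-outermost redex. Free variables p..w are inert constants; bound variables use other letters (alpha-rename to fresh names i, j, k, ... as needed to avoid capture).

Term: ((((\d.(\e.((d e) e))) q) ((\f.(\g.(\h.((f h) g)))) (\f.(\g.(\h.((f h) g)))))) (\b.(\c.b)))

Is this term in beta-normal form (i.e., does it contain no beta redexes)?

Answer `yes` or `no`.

Answer: no

Derivation:
Term: ((((\d.(\e.((d e) e))) q) ((\f.(\g.(\h.((f h) g)))) (\f.(\g.(\h.((f h) g)))))) (\b.(\c.b)))
Found 2 beta redex(es).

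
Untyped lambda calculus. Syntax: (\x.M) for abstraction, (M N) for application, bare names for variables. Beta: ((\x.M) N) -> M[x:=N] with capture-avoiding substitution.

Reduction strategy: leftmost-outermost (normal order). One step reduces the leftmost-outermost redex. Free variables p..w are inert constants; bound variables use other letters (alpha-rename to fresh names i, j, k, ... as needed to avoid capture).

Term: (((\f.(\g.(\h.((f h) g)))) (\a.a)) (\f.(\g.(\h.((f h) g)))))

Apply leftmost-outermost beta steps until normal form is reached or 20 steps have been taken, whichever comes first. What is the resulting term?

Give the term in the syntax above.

Step 0: (((\f.(\g.(\h.((f h) g)))) (\a.a)) (\f.(\g.(\h.((f h) g)))))
Step 1: ((\g.(\h.(((\a.a) h) g))) (\f.(\g.(\h.((f h) g)))))
Step 2: (\h.(((\a.a) h) (\f.(\g.(\h.((f h) g))))))
Step 3: (\h.(h (\f.(\g.(\h.((f h) g))))))

Answer: (\h.(h (\f.(\g.(\h.((f h) g))))))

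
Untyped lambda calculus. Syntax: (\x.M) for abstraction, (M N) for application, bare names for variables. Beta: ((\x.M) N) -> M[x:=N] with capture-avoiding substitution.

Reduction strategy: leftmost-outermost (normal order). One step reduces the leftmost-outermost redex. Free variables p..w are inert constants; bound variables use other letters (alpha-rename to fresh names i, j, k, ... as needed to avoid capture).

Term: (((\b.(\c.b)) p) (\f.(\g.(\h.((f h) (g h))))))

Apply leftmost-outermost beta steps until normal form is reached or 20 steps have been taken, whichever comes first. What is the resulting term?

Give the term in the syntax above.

Step 0: (((\b.(\c.b)) p) (\f.(\g.(\h.((f h) (g h))))))
Step 1: ((\c.p) (\f.(\g.(\h.((f h) (g h))))))
Step 2: p

Answer: p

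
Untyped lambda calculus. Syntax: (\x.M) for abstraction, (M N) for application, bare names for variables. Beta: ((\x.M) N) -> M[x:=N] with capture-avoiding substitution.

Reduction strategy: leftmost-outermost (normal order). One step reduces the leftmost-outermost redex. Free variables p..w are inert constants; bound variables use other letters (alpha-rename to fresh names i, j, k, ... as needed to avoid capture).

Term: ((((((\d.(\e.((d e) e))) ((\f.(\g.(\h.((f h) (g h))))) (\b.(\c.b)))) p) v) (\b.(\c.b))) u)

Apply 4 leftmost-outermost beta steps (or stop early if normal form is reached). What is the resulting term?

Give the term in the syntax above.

Answer: (((((\h.(((\b.(\c.b)) h) (p h))) p) v) (\b.(\c.b))) u)

Derivation:
Step 0: ((((((\d.(\e.((d e) e))) ((\f.(\g.(\h.((f h) (g h))))) (\b.(\c.b)))) p) v) (\b.(\c.b))) u)
Step 1: (((((\e.((((\f.(\g.(\h.((f h) (g h))))) (\b.(\c.b))) e) e)) p) v) (\b.(\c.b))) u)
Step 2: (((((((\f.(\g.(\h.((f h) (g h))))) (\b.(\c.b))) p) p) v) (\b.(\c.b))) u)
Step 3: ((((((\g.(\h.(((\b.(\c.b)) h) (g h)))) p) p) v) (\b.(\c.b))) u)
Step 4: (((((\h.(((\b.(\c.b)) h) (p h))) p) v) (\b.(\c.b))) u)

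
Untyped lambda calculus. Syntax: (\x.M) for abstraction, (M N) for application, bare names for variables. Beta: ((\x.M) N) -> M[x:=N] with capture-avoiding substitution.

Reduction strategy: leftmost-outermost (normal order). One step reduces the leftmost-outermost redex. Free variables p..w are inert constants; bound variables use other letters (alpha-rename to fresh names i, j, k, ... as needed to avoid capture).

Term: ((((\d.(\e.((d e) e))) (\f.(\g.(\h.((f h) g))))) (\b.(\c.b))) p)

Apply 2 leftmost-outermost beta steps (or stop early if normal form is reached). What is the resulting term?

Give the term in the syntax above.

Step 0: ((((\d.(\e.((d e) e))) (\f.(\g.(\h.((f h) g))))) (\b.(\c.b))) p)
Step 1: (((\e.(((\f.(\g.(\h.((f h) g)))) e) e)) (\b.(\c.b))) p)
Step 2: ((((\f.(\g.(\h.((f h) g)))) (\b.(\c.b))) (\b.(\c.b))) p)

Answer: ((((\f.(\g.(\h.((f h) g)))) (\b.(\c.b))) (\b.(\c.b))) p)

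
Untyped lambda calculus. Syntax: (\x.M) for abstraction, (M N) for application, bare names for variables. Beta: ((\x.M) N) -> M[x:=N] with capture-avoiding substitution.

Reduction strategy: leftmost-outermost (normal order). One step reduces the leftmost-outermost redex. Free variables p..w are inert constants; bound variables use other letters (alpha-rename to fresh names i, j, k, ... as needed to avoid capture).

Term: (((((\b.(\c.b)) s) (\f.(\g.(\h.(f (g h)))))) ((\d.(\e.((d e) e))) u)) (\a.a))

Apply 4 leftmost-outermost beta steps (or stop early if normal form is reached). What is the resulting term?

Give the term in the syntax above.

Answer: ((s (\e.((u e) e))) (\a.a))

Derivation:
Step 0: (((((\b.(\c.b)) s) (\f.(\g.(\h.(f (g h)))))) ((\d.(\e.((d e) e))) u)) (\a.a))
Step 1: ((((\c.s) (\f.(\g.(\h.(f (g h)))))) ((\d.(\e.((d e) e))) u)) (\a.a))
Step 2: ((s ((\d.(\e.((d e) e))) u)) (\a.a))
Step 3: ((s (\e.((u e) e))) (\a.a))
Step 4: (normal form reached)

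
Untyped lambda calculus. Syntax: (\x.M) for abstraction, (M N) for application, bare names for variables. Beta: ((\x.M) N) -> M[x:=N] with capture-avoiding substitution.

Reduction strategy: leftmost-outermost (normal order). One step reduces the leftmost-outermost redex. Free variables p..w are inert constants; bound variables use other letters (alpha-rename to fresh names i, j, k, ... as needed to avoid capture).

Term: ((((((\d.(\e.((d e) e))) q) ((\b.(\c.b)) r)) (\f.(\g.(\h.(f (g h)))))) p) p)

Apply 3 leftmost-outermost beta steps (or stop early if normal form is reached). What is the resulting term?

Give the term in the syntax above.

Answer: (((((q (\c.r)) ((\b.(\c.b)) r)) (\f.(\g.(\h.(f (g h)))))) p) p)

Derivation:
Step 0: ((((((\d.(\e.((d e) e))) q) ((\b.(\c.b)) r)) (\f.(\g.(\h.(f (g h)))))) p) p)
Step 1: (((((\e.((q e) e)) ((\b.(\c.b)) r)) (\f.(\g.(\h.(f (g h)))))) p) p)
Step 2: (((((q ((\b.(\c.b)) r)) ((\b.(\c.b)) r)) (\f.(\g.(\h.(f (g h)))))) p) p)
Step 3: (((((q (\c.r)) ((\b.(\c.b)) r)) (\f.(\g.(\h.(f (g h)))))) p) p)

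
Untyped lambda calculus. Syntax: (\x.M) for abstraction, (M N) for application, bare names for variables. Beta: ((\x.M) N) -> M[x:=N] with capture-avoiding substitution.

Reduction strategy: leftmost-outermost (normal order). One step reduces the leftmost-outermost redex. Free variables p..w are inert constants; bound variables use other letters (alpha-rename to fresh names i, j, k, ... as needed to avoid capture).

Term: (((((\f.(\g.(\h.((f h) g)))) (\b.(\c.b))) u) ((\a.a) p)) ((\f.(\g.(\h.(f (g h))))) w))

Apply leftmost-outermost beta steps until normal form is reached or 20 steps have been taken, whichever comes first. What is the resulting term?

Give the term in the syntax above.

Step 0: (((((\f.(\g.(\h.((f h) g)))) (\b.(\c.b))) u) ((\a.a) p)) ((\f.(\g.(\h.(f (g h))))) w))
Step 1: ((((\g.(\h.(((\b.(\c.b)) h) g))) u) ((\a.a) p)) ((\f.(\g.(\h.(f (g h))))) w))
Step 2: (((\h.(((\b.(\c.b)) h) u)) ((\a.a) p)) ((\f.(\g.(\h.(f (g h))))) w))
Step 3: ((((\b.(\c.b)) ((\a.a) p)) u) ((\f.(\g.(\h.(f (g h))))) w))
Step 4: (((\c.((\a.a) p)) u) ((\f.(\g.(\h.(f (g h))))) w))
Step 5: (((\a.a) p) ((\f.(\g.(\h.(f (g h))))) w))
Step 6: (p ((\f.(\g.(\h.(f (g h))))) w))
Step 7: (p (\g.(\h.(w (g h)))))

Answer: (p (\g.(\h.(w (g h)))))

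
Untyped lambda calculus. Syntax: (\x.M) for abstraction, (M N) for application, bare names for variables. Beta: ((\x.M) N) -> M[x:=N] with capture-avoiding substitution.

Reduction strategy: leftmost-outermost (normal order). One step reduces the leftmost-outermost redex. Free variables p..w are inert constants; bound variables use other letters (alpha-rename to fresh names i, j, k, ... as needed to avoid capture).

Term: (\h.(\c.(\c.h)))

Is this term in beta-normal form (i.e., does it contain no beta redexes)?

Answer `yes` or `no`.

Term: (\h.(\c.(\c.h)))
No beta redexes found.

Answer: yes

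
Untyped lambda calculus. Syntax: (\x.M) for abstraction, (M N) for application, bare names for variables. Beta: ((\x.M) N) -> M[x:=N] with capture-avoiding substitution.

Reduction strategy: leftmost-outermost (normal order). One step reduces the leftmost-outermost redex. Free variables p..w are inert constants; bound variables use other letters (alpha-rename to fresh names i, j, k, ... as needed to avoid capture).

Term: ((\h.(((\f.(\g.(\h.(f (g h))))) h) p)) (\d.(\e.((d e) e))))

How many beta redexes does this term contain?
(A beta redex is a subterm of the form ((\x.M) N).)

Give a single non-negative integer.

Answer: 2

Derivation:
Term: ((\h.(((\f.(\g.(\h.(f (g h))))) h) p)) (\d.(\e.((d e) e))))
  Redex: ((\h.(((\f.(\g.(\h.(f (g h))))) h) p)) (\d.(\e.((d e) e))))
  Redex: ((\f.(\g.(\h.(f (g h))))) h)
Total redexes: 2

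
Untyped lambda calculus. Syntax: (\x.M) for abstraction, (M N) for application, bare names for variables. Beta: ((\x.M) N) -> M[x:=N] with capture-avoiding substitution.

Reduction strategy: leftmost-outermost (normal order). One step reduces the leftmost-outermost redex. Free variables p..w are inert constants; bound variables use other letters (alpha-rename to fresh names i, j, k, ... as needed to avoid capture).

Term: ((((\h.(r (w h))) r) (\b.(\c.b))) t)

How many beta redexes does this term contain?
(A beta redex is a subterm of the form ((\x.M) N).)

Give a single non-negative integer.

Term: ((((\h.(r (w h))) r) (\b.(\c.b))) t)
  Redex: ((\h.(r (w h))) r)
Total redexes: 1

Answer: 1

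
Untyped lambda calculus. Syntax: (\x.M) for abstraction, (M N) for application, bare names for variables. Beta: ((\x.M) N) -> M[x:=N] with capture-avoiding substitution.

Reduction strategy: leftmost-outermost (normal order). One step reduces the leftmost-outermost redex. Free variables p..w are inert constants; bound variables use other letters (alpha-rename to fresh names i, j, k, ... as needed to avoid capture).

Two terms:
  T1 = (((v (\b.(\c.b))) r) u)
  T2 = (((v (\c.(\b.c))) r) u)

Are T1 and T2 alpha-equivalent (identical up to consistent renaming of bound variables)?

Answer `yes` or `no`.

Term 1: (((v (\b.(\c.b))) r) u)
Term 2: (((v (\c.(\b.c))) r) u)
Alpha-equivalence: compare structure up to binder renaming.
Result: True

Answer: yes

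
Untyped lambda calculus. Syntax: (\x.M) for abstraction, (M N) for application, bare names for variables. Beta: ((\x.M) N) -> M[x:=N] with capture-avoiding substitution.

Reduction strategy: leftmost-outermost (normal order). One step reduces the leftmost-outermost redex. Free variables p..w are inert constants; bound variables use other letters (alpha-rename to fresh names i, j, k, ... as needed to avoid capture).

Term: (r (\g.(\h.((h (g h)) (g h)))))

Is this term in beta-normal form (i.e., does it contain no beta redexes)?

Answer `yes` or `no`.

Answer: yes

Derivation:
Term: (r (\g.(\h.((h (g h)) (g h)))))
No beta redexes found.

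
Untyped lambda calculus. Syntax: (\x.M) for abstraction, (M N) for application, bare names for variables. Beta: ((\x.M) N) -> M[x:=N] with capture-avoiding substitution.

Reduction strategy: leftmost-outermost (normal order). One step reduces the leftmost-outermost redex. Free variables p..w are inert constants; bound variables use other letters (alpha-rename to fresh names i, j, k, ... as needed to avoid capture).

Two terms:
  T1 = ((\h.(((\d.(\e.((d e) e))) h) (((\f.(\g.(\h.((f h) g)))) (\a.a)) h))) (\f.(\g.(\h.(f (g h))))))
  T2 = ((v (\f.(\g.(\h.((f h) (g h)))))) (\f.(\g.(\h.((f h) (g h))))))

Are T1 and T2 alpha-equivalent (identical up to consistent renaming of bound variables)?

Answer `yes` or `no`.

Term 1: ((\h.(((\d.(\e.((d e) e))) h) (((\f.(\g.(\h.((f h) g)))) (\a.a)) h))) (\f.(\g.(\h.(f (g h))))))
Term 2: ((v (\f.(\g.(\h.((f h) (g h)))))) (\f.(\g.(\h.((f h) (g h))))))
Alpha-equivalence: compare structure up to binder renaming.
Result: False

Answer: no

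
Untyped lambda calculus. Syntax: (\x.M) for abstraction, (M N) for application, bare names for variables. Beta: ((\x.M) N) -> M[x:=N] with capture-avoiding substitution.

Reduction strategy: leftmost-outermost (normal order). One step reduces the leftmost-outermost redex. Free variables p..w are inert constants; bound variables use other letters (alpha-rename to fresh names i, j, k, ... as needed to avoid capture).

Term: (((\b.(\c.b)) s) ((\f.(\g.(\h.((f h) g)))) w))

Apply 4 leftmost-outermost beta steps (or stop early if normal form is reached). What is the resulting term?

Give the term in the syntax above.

Answer: s

Derivation:
Step 0: (((\b.(\c.b)) s) ((\f.(\g.(\h.((f h) g)))) w))
Step 1: ((\c.s) ((\f.(\g.(\h.((f h) g)))) w))
Step 2: s
Step 3: (normal form reached)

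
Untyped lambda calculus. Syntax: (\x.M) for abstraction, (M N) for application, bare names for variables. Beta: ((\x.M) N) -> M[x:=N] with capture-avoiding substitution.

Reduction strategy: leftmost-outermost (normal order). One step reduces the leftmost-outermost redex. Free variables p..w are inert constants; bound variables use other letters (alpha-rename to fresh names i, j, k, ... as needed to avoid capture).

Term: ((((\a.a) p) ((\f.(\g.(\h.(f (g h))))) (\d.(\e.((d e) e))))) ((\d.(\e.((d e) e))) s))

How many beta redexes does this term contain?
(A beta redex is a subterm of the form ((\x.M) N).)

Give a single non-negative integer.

Term: ((((\a.a) p) ((\f.(\g.(\h.(f (g h))))) (\d.(\e.((d e) e))))) ((\d.(\e.((d e) e))) s))
  Redex: ((\a.a) p)
  Redex: ((\f.(\g.(\h.(f (g h))))) (\d.(\e.((d e) e))))
  Redex: ((\d.(\e.((d e) e))) s)
Total redexes: 3

Answer: 3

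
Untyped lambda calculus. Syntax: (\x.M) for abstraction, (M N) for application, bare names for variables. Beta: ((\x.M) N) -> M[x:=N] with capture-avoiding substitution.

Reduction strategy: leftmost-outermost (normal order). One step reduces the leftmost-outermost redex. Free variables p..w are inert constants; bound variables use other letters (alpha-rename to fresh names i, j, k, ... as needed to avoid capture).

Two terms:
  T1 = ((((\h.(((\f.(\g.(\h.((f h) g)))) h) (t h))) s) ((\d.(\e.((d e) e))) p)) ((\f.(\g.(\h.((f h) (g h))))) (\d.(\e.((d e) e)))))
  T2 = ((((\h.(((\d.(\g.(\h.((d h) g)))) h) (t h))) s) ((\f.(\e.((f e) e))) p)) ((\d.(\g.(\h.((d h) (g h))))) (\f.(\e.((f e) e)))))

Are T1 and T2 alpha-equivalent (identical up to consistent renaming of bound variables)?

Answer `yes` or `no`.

Term 1: ((((\h.(((\f.(\g.(\h.((f h) g)))) h) (t h))) s) ((\d.(\e.((d e) e))) p)) ((\f.(\g.(\h.((f h) (g h))))) (\d.(\e.((d e) e)))))
Term 2: ((((\h.(((\d.(\g.(\h.((d h) g)))) h) (t h))) s) ((\f.(\e.((f e) e))) p)) ((\d.(\g.(\h.((d h) (g h))))) (\f.(\e.((f e) e)))))
Alpha-equivalence: compare structure up to binder renaming.
Result: True

Answer: yes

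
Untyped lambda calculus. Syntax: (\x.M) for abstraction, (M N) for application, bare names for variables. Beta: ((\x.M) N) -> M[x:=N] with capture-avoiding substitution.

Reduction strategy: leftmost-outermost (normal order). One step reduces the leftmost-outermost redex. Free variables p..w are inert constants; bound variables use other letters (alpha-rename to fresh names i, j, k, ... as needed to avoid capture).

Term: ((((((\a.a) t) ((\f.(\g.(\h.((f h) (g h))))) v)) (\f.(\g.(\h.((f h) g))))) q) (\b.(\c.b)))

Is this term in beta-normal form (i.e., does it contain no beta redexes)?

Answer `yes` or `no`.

Term: ((((((\a.a) t) ((\f.(\g.(\h.((f h) (g h))))) v)) (\f.(\g.(\h.((f h) g))))) q) (\b.(\c.b)))
Found 2 beta redex(es).

Answer: no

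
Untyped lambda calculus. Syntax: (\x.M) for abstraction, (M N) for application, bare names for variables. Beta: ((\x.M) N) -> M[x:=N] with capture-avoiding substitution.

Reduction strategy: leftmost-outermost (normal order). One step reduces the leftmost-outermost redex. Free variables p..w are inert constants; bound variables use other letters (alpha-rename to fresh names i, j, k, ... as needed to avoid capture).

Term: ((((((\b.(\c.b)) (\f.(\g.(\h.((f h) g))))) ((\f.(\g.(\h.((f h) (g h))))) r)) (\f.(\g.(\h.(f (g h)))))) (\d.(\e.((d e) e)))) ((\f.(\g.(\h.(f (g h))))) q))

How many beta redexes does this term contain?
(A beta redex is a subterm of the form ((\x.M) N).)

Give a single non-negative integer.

Term: ((((((\b.(\c.b)) (\f.(\g.(\h.((f h) g))))) ((\f.(\g.(\h.((f h) (g h))))) r)) (\f.(\g.(\h.(f (g h)))))) (\d.(\e.((d e) e)))) ((\f.(\g.(\h.(f (g h))))) q))
  Redex: ((\b.(\c.b)) (\f.(\g.(\h.((f h) g)))))
  Redex: ((\f.(\g.(\h.((f h) (g h))))) r)
  Redex: ((\f.(\g.(\h.(f (g h))))) q)
Total redexes: 3

Answer: 3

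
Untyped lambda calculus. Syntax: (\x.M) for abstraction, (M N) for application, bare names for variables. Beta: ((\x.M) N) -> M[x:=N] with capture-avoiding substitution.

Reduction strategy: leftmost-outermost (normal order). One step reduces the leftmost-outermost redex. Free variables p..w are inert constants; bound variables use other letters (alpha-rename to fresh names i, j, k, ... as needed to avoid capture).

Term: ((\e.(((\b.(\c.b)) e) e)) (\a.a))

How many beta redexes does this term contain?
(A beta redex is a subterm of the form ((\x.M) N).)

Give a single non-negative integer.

Term: ((\e.(((\b.(\c.b)) e) e)) (\a.a))
  Redex: ((\e.(((\b.(\c.b)) e) e)) (\a.a))
  Redex: ((\b.(\c.b)) e)
Total redexes: 2

Answer: 2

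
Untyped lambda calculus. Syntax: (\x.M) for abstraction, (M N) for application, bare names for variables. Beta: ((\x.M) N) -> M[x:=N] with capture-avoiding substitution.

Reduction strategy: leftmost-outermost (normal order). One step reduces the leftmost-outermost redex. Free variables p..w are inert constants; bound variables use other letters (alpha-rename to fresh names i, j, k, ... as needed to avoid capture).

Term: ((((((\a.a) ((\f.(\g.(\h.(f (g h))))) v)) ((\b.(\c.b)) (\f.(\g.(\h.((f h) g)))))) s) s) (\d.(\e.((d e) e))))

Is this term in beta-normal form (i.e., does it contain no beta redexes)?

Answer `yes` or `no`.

Term: ((((((\a.a) ((\f.(\g.(\h.(f (g h))))) v)) ((\b.(\c.b)) (\f.(\g.(\h.((f h) g)))))) s) s) (\d.(\e.((d e) e))))
Found 3 beta redex(es).

Answer: no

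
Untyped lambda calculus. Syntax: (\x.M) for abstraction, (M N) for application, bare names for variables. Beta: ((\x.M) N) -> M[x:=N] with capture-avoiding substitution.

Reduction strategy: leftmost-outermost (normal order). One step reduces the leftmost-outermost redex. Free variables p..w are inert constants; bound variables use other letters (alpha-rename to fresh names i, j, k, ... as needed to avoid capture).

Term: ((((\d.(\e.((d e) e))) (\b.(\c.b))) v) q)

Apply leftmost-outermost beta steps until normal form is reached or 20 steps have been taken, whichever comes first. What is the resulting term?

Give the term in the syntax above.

Answer: (v q)

Derivation:
Step 0: ((((\d.(\e.((d e) e))) (\b.(\c.b))) v) q)
Step 1: (((\e.(((\b.(\c.b)) e) e)) v) q)
Step 2: ((((\b.(\c.b)) v) v) q)
Step 3: (((\c.v) v) q)
Step 4: (v q)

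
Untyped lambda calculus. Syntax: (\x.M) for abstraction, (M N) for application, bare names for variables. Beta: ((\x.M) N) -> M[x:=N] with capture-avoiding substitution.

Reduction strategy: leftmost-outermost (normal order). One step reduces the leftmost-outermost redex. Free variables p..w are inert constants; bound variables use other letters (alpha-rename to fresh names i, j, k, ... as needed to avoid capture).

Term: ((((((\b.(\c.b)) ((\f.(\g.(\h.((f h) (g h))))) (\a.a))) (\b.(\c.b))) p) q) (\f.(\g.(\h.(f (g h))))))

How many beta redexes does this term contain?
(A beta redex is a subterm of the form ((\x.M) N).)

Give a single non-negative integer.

Answer: 2

Derivation:
Term: ((((((\b.(\c.b)) ((\f.(\g.(\h.((f h) (g h))))) (\a.a))) (\b.(\c.b))) p) q) (\f.(\g.(\h.(f (g h))))))
  Redex: ((\b.(\c.b)) ((\f.(\g.(\h.((f h) (g h))))) (\a.a)))
  Redex: ((\f.(\g.(\h.((f h) (g h))))) (\a.a))
Total redexes: 2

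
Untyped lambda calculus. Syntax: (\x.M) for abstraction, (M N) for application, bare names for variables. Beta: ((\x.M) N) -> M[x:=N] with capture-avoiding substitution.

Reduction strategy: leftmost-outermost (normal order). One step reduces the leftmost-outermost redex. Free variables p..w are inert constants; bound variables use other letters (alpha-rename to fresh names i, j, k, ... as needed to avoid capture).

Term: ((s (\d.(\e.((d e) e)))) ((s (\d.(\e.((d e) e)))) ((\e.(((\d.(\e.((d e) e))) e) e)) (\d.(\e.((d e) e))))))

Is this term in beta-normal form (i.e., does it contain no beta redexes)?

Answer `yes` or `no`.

Term: ((s (\d.(\e.((d e) e)))) ((s (\d.(\e.((d e) e)))) ((\e.(((\d.(\e.((d e) e))) e) e)) (\d.(\e.((d e) e))))))
Found 2 beta redex(es).

Answer: no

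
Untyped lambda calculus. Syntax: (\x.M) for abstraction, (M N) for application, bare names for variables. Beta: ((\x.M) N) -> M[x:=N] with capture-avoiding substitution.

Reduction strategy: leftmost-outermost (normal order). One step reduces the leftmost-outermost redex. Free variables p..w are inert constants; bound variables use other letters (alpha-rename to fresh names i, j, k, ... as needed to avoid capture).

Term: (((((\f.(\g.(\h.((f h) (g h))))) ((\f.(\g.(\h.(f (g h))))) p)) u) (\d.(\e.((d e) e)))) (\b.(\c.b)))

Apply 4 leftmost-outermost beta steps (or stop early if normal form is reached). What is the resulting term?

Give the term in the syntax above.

Answer: ((((\g.(\h.(p (g h)))) (\d.(\e.((d e) e)))) (u (\d.(\e.((d e) e))))) (\b.(\c.b)))

Derivation:
Step 0: (((((\f.(\g.(\h.((f h) (g h))))) ((\f.(\g.(\h.(f (g h))))) p)) u) (\d.(\e.((d e) e)))) (\b.(\c.b)))
Step 1: ((((\g.(\h.((((\f.(\g.(\h.(f (g h))))) p) h) (g h)))) u) (\d.(\e.((d e) e)))) (\b.(\c.b)))
Step 2: (((\h.((((\f.(\g.(\h.(f (g h))))) p) h) (u h))) (\d.(\e.((d e) e)))) (\b.(\c.b)))
Step 3: (((((\f.(\g.(\h.(f (g h))))) p) (\d.(\e.((d e) e)))) (u (\d.(\e.((d e) e))))) (\b.(\c.b)))
Step 4: ((((\g.(\h.(p (g h)))) (\d.(\e.((d e) e)))) (u (\d.(\e.((d e) e))))) (\b.(\c.b)))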